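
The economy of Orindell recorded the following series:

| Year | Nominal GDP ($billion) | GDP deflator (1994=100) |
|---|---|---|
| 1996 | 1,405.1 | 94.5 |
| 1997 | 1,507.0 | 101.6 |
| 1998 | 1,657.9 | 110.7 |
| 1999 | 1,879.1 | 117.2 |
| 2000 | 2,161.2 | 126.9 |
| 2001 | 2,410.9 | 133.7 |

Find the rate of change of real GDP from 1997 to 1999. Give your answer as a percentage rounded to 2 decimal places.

8.09%

Real GDP 1997 = 1507.0/1.016 = 1483.27.
Real GDP 1999 = 1879.1/1.172 = 1603.33.
Change = 1603.33/1483.27 − 1 = 0.0809.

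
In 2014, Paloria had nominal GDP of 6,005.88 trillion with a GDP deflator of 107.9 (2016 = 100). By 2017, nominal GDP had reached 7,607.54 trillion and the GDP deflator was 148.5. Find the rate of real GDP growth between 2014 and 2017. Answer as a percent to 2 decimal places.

-7.96%

Real GDP 2014 = 6005.88 / 1.079 = 5566.15.
Real GDP 2017 = 7607.54 / 1.485 = 5122.92.
Real growth = 5122.92 / 5566.15 − 1 = -0.0796.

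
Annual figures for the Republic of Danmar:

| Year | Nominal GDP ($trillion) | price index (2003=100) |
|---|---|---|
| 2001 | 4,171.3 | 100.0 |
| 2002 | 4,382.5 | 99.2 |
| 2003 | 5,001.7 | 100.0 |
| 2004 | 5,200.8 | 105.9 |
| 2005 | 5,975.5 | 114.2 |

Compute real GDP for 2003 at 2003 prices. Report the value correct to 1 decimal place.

Real GDP 2003 = 5001.7 / 1.000 = 5001.70.

$5,001.7 trillion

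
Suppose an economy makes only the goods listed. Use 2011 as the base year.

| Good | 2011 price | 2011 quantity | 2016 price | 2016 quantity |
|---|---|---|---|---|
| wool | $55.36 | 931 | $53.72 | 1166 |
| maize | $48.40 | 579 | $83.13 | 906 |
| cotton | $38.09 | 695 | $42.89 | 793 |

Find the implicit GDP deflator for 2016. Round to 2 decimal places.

Nominal GDP 2016 = 53.72·1166 + 83.13·906 + 42.89·793 = 171965.07.
Real GDP 2016 (at 2011 prices) = 55.36·1166 + 48.40·906 + 38.09·793 = 138605.53.
Deflator = Nominal/Real × 100 = 171965.07/138605.53 × 100 = 124.068.

124.07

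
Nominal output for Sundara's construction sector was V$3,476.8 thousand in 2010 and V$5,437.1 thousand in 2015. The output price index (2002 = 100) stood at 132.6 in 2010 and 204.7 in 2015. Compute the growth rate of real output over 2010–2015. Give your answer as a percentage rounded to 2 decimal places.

Deflate each year: 2010 → 3476.8/1.326 = 2622.02; 2015 → 5437.1/2.047 = 2656.13.
So real output changed by 2656.13/2622.02 − 1 = 0.0130, i.e. 1.30%.

1.30%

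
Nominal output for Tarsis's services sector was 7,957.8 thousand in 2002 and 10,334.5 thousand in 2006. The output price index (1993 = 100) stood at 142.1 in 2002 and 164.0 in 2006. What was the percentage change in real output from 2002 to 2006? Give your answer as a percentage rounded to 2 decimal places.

Deflate each year: 2002 → 7957.8/1.421 = 5600.14; 2006 → 10334.5/1.640 = 6301.52.
So real output changed by 6301.52/5600.14 − 1 = 0.1252, i.e. 12.52%.

12.52%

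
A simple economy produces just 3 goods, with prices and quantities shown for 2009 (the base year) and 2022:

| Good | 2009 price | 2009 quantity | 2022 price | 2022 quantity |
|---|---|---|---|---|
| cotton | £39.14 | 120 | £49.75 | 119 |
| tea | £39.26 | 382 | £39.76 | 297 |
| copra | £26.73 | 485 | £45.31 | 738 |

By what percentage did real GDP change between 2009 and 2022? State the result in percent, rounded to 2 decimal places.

Real GDP 2009 = Nominal GDP 2009 = 39.14·120 + 39.26·382 + 26.73·485 = 32658.17.
Real GDP 2022 (at 2009 prices) = 39.14·119 + 39.26·297 + 26.73·738 = 36044.62.
Real growth = 36044.62/32658.17 − 1 = 0.1037.

10.37%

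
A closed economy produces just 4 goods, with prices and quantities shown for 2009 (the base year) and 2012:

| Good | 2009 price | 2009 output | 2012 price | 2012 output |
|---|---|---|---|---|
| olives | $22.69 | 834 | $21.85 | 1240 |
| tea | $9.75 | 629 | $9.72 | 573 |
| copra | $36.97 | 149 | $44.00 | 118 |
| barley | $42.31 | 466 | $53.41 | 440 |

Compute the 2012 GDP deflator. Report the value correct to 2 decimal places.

108.21

Nominal GDP 2012 = 21.85·1240 + 9.72·573 + 44.00·118 + 53.41·440 = 61355.96.
Real GDP 2012 (at 2009 prices) = 22.69·1240 + 9.75·573 + 36.97·118 + 42.31·440 = 56701.21.
Deflator = Nominal/Real × 100 = 61355.96/56701.21 × 100 = 108.209.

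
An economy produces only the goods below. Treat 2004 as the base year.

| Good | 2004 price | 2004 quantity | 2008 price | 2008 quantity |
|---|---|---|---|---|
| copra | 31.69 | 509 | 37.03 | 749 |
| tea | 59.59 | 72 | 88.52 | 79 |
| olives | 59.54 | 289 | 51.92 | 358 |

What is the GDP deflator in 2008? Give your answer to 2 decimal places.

107.15

Nominal GDP 2008 = 37.03·749 + 88.52·79 + 51.92·358 = 53315.91.
Real GDP 2008 (at 2004 prices) = 31.69·749 + 59.59·79 + 59.54·358 = 49758.74.
Deflator = Nominal/Real × 100 = 53315.91/49758.74 × 100 = 107.149.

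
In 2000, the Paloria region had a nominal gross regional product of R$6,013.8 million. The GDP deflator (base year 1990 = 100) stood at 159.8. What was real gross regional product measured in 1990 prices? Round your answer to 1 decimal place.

Real gross regional product = Nominal / (GDP deflator/100) = 6013.8 / 1.598 = 3763.33.

R$3,763.3 million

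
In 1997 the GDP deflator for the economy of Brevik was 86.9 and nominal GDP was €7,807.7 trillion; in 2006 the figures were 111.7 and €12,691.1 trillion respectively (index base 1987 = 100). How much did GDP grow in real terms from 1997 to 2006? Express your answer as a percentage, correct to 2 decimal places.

26.46%

Real GDP 1997 = 7807.7 / 0.869 = 8984.70.
Real GDP 2006 = 12691.1 / 1.117 = 11361.77.
Real growth = 11361.77 / 8984.70 − 1 = 0.2646.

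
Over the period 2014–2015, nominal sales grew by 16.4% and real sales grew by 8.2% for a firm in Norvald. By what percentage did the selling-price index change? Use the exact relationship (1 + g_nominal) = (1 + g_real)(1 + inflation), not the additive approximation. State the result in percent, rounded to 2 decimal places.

(1 + g_nom) = (1 + g_real)(1 + π), so π = 1.1640 / 1.0820 − 1 = 0.07579.

7.58%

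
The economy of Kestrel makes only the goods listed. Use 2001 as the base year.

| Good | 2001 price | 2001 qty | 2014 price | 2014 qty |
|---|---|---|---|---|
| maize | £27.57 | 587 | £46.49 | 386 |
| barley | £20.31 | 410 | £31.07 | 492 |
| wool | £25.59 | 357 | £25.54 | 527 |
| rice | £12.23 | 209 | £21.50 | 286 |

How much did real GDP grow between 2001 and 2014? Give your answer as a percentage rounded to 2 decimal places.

3.91%

Real GDP 2001 = Nominal GDP 2001 = 27.57·587 + 20.31·410 + 25.59·357 + 12.23·209 = 36202.39.
Real GDP 2014 (at 2001 prices) = 27.57·386 + 20.31·492 + 25.59·527 + 12.23·286 = 37618.25.
Real growth = 37618.25/36202.39 − 1 = 0.0391.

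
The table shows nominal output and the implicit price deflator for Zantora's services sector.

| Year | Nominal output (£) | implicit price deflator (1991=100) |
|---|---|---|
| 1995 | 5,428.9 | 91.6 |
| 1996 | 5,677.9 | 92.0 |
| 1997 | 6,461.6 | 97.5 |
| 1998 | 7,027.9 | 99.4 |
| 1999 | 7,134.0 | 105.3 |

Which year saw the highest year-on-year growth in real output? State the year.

1996: real = 5677.9/0.920 = 6171.63; growth vs 1995 (5926.75) = 4.13%.
1997: real = 6461.6/0.975 = 6627.28; growth vs 1996 (6171.63) = 7.38%.
1998: real = 7027.9/0.994 = 7070.32; growth vs 1997 (6627.28) = 6.69%.
1999: real = 7134.0/1.053 = 6774.93; growth vs 1998 (7070.32) = -4.18%.

1997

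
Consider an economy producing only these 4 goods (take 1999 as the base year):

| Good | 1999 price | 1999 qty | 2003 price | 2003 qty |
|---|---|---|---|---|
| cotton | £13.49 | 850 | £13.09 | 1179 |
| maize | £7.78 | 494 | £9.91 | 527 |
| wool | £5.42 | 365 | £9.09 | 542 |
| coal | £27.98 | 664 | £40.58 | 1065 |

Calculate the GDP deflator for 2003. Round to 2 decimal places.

Nominal GDP 2003 = 13.09·1179 + 9.91·527 + 9.09·542 + 40.58·1065 = 68800.16.
Real GDP 2003 (at 1999 prices) = 13.49·1179 + 7.78·527 + 5.42·542 + 27.98·1065 = 52741.11.
Deflator = Nominal/Real × 100 = 68800.16/52741.11 × 100 = 130.449.

130.45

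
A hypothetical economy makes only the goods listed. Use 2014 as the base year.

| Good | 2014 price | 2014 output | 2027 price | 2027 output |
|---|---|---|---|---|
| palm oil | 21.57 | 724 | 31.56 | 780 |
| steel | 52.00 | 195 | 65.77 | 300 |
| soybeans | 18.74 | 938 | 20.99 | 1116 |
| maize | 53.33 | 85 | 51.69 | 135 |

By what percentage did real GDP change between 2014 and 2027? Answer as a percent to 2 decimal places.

26.47%

Real GDP 2014 = Nominal GDP 2014 = 21.57·724 + 52.00·195 + 18.74·938 + 53.33·85 = 47867.85.
Real GDP 2027 (at 2014 prices) = 21.57·780 + 52.00·300 + 18.74·1116 + 53.33·135 = 60537.99.
Real growth = 60537.99/47867.85 − 1 = 0.2647.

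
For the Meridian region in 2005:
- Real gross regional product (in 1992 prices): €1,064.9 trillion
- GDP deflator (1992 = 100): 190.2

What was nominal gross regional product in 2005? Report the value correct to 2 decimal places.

Nominal gross regional product = Real × (GDP deflator/100) = 1064.9 × 1.902 = 2025.44.

€2,025.44 trillion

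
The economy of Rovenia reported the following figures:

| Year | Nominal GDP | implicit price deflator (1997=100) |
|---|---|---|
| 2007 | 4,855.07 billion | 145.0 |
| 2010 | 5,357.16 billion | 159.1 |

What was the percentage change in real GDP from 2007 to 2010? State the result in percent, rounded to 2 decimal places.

0.56%

Deflate each year: 2007 → 4855.07/1.450 = 3348.32; 2010 → 5357.16/1.591 = 3367.17.
So real GDP changed by 3367.17/3348.32 − 1 = 0.0056, i.e. 0.56%.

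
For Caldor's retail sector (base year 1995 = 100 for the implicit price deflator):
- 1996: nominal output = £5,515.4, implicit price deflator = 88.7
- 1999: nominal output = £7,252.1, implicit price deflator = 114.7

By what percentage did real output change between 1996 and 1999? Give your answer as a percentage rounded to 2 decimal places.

1.68%

Real output 1996 = 5515.4 / 0.887 = 6218.04.
Real output 1999 = 7252.1 / 1.147 = 6322.67.
Real growth = 6322.67 / 6218.04 − 1 = 0.0168.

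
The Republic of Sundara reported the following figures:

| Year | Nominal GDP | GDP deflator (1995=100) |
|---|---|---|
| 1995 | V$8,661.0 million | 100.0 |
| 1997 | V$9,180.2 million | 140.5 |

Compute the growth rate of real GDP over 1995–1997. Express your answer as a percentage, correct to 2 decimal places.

-24.56%

Real GDP 1995 = 8661.0 / 1.000 = 8661.00.
Real GDP 1997 = 9180.2 / 1.405 = 6533.95.
Real growth = 6533.95 / 8661.00 − 1 = -0.2456.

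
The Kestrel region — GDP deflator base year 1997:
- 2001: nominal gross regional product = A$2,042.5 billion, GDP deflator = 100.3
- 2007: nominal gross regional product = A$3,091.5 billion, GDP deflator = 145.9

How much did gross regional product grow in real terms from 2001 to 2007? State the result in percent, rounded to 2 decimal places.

4.05%

Real gross regional product 2001 = 2042.5 / 1.003 = 2036.39.
Real gross regional product 2007 = 3091.5 / 1.459 = 2118.92.
Real growth = 2118.92 / 2036.39 − 1 = 0.0405.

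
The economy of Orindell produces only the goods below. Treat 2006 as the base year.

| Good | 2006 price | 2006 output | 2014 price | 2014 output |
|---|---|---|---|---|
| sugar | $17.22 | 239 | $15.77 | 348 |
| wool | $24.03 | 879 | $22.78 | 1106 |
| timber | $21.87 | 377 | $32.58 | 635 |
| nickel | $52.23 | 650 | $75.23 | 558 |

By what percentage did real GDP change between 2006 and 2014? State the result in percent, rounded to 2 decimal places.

12.11%

Real GDP 2006 = Nominal GDP 2006 = 17.22·239 + 24.03·879 + 21.87·377 + 52.23·650 = 67432.44.
Real GDP 2014 (at 2006 prices) = 17.22·348 + 24.03·1106 + 21.87·635 + 52.23·558 = 75601.53.
Real growth = 75601.53/67432.44 − 1 = 0.1211.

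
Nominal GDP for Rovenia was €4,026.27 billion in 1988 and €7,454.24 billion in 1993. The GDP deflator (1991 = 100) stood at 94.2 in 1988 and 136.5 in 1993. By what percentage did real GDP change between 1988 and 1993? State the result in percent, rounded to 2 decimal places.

27.77%

Deflate each year: 1988 → 4026.27/0.942 = 4274.17; 1993 → 7454.24/1.365 = 5460.98.
So real GDP changed by 5460.98/4274.17 − 1 = 0.2777, i.e. 27.77%.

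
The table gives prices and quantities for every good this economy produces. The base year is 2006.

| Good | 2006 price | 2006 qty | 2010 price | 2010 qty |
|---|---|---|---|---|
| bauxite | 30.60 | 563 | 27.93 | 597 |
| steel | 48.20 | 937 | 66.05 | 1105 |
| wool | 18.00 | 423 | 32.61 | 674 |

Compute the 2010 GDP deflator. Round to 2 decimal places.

Nominal GDP 2010 = 27.93·597 + 66.05·1105 + 32.61·674 = 111638.60.
Real GDP 2010 (at 2006 prices) = 30.60·597 + 48.20·1105 + 18.00·674 = 83661.20.
Deflator = Nominal/Real × 100 = 111638.60/83661.20 × 100 = 133.441.

133.44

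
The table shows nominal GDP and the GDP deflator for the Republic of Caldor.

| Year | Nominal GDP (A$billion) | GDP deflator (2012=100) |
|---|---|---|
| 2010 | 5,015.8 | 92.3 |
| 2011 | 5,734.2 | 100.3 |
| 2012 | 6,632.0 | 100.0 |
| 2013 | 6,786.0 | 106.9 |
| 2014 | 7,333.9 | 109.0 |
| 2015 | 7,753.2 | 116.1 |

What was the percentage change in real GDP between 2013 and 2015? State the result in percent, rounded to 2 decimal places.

5.20%

Real GDP 2013 = 6786.0/1.069 = 6347.99.
Real GDP 2015 = 7753.2/1.161 = 6678.04.
Change = 6678.04/6347.99 − 1 = 0.0520.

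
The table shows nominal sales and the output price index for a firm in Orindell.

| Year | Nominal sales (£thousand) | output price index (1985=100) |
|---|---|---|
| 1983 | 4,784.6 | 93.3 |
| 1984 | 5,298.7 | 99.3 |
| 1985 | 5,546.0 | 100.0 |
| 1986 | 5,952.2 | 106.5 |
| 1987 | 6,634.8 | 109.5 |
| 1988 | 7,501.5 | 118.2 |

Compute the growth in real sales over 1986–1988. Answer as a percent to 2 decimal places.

13.55%

Real sales 1986 = 5952.2/1.065 = 5588.92.
Real sales 1988 = 7501.5/1.182 = 6346.45.
Change = 6346.45/5588.92 − 1 = 0.1355.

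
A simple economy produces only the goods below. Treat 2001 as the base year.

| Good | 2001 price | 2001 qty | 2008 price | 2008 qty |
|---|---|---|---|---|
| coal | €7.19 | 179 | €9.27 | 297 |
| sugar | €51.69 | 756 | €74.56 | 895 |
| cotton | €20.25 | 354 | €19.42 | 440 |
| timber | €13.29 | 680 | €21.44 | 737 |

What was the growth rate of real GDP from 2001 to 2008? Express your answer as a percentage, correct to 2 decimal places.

Real GDP 2001 = Nominal GDP 2001 = 7.19·179 + 51.69·756 + 20.25·354 + 13.29·680 = 56570.35.
Real GDP 2008 (at 2001 prices) = 7.19·297 + 51.69·895 + 20.25·440 + 13.29·737 = 67102.71.
Real growth = 67102.71/56570.35 − 1 = 0.1862.

18.62%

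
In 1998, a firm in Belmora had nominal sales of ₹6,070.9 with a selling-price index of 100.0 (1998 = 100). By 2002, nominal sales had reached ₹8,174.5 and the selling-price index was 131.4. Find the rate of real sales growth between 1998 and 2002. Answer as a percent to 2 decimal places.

Real sales 1998 = 6070.9 / 1.000 = 6070.90.
Real sales 2002 = 8174.5 / 1.314 = 6221.08.
Real growth = 6221.08 / 6070.90 − 1 = 0.0247.

2.47%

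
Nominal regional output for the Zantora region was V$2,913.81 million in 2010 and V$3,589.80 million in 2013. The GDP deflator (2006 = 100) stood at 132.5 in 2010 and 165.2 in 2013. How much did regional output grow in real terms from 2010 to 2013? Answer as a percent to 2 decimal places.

Real regional output 2010 = 2913.81 / 1.325 = 2199.10.
Real regional output 2013 = 3589.80 / 1.652 = 2173.00.
Real growth = 2173.00 / 2199.10 − 1 = -0.0119.

-1.19%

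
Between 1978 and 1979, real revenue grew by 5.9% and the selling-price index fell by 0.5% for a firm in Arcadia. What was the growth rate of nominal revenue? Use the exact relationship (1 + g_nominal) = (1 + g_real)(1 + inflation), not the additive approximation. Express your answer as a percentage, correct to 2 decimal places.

(1 + g_nom) = (1 + g_real)(1 + π) = 1.0590 × 0.9950 = 1.05371.

5.37%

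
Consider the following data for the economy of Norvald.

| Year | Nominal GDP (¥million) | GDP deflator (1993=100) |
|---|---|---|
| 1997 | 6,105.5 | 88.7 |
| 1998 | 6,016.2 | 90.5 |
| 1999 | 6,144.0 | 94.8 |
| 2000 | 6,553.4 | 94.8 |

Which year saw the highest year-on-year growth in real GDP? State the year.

2000

1998: real = 6016.2/0.905 = 6647.73; growth vs 1997 (6883.31) = -3.42%.
1999: real = 6144.0/0.948 = 6481.01; growth vs 1998 (6647.73) = -2.51%.
2000: real = 6553.4/0.948 = 6912.87; growth vs 1999 (6481.01) = 6.66%.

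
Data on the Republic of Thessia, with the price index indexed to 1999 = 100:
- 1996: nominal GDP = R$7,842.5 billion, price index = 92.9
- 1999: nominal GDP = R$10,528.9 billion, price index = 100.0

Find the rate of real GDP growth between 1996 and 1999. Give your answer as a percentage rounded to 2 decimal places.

Deflate each year: 1996 → 7842.5/0.929 = 8441.87; 1999 → 10528.9/1.000 = 10528.90.
So real GDP changed by 10528.90/8441.87 − 1 = 0.2472, i.e. 24.72%.

24.72%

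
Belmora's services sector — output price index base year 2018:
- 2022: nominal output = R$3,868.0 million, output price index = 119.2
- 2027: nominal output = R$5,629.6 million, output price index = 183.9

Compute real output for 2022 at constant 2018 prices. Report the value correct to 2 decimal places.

R$3,244.97 million

Real output = Nominal / (output price index/100) = 3868.0 / 1.192 = 3244.97.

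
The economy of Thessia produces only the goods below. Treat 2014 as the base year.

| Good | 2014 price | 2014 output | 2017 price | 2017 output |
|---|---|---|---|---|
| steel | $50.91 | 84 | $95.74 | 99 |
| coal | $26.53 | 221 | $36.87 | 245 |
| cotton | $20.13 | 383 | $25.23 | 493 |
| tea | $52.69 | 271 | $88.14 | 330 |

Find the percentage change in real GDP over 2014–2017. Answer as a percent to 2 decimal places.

Real GDP 2014 = Nominal GDP 2014 = 50.91·84 + 26.53·221 + 20.13·383 + 52.69·271 = 32128.35.
Real GDP 2017 (at 2014 prices) = 50.91·99 + 26.53·245 + 20.13·493 + 52.69·330 = 38851.73.
Real growth = 38851.73/32128.35 − 1 = 0.2093.

20.93%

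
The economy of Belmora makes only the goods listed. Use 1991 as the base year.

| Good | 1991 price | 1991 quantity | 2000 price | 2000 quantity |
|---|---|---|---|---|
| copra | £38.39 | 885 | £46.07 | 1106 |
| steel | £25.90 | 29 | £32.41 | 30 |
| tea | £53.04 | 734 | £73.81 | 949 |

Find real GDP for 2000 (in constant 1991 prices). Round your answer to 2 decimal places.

Real GDP 2000 = Σ (p_1991 × q_2000) = 38.39·1106 + 25.90·30 + 53.04·949 = 93571.30.

£93571.30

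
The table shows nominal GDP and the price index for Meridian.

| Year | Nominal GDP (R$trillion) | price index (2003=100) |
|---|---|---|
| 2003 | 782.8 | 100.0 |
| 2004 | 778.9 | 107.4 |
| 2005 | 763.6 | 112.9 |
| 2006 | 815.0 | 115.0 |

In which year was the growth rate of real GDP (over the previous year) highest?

2006

2004: real = 778.9/1.074 = 725.23; growth vs 2003 (782.80) = -7.35%.
2005: real = 763.6/1.129 = 676.35; growth vs 2004 (725.23) = -6.74%.
2006: real = 815.0/1.150 = 708.70; growth vs 2005 (676.35) = 4.78%.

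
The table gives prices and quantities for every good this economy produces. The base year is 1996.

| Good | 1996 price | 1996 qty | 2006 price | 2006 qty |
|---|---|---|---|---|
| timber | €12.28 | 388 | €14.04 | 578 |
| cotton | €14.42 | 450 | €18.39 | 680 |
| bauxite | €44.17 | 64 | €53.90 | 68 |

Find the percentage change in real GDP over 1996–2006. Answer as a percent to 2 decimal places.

Real GDP 1996 = Nominal GDP 1996 = 12.28·388 + 14.42·450 + 44.17·64 = 14080.52.
Real GDP 2006 (at 1996 prices) = 12.28·578 + 14.42·680 + 44.17·68 = 19907.00.
Real growth = 19907.00/14080.52 − 1 = 0.4138.

41.38%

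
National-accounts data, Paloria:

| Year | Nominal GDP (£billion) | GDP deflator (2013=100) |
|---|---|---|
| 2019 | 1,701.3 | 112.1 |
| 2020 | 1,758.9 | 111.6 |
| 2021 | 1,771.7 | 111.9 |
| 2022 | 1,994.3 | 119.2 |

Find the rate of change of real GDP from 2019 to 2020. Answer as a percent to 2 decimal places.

Real GDP 2019 = 1701.3/1.121 = 1517.66.
Real GDP 2020 = 1758.9/1.116 = 1576.08.
Change = 1576.08/1517.66 − 1 = 0.0385.

3.85%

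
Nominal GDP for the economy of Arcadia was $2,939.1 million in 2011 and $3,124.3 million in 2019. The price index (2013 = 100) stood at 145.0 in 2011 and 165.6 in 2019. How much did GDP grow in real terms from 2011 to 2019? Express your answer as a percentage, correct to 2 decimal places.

Deflate each year: 2011 → 2939.1/1.450 = 2026.97; 2019 → 3124.3/1.656 = 1886.65.
So real GDP changed by 1886.65/2026.97 − 1 = -0.0692, i.e. -6.92%.

-6.92%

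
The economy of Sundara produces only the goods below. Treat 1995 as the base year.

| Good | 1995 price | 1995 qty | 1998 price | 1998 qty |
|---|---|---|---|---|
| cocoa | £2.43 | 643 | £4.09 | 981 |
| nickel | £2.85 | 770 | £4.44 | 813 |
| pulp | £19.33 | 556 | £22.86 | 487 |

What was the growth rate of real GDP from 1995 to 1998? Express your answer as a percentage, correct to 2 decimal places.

-2.69%

Real GDP 1995 = Nominal GDP 1995 = 2.43·643 + 2.85·770 + 19.33·556 = 14504.47.
Real GDP 1998 (at 1995 prices) = 2.43·981 + 2.85·813 + 19.33·487 = 14114.59.
Real growth = 14114.59/14504.47 − 1 = -0.0269.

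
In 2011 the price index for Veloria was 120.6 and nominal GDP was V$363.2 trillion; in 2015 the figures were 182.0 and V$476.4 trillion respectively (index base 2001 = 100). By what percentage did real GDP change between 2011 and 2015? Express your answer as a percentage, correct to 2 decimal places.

Real GDP 2011 = 363.2 / 1.206 = 301.16.
Real GDP 2015 = 476.4 / 1.820 = 261.76.
Real growth = 261.76 / 301.16 − 1 = -0.1308.

-13.08%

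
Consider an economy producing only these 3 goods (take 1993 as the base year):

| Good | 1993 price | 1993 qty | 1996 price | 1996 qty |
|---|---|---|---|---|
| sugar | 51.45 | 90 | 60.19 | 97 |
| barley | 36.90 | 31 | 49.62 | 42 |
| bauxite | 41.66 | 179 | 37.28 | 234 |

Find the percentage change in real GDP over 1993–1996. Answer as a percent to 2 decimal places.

23.11%

Real GDP 1993 = Nominal GDP 1993 = 51.45·90 + 36.90·31 + 41.66·179 = 13231.54.
Real GDP 1996 (at 1993 prices) = 51.45·97 + 36.90·42 + 41.66·234 = 16288.89.
Real growth = 16288.89/13231.54 − 1 = 0.2311.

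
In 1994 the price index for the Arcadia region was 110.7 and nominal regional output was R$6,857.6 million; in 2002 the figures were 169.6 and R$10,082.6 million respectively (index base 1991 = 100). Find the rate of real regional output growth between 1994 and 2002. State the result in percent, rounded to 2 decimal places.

Real regional output 1994 = 6857.6 / 1.107 = 6194.76.
Real regional output 2002 = 10082.6 / 1.696 = 5944.93.
Real growth = 5944.93 / 6194.76 − 1 = -0.0403.

-4.03%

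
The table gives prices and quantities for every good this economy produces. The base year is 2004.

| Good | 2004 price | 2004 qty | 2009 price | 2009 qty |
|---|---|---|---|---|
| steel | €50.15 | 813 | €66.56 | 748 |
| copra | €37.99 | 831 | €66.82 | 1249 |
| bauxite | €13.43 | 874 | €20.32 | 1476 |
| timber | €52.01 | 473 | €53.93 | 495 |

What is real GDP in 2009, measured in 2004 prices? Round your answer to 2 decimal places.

€130529.34

Real GDP 2009 = Σ (p_2004 × q_2009) = 50.15·748 + 37.99·1249 + 13.43·1476 + 52.01·495 = 130529.34.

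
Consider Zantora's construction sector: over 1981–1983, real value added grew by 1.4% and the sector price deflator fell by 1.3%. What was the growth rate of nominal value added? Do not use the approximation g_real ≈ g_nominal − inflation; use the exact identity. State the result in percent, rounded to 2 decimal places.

0.08%

(1 + g_nom) = (1 + g_real)(1 + π) = 1.0140 × 0.9870 = 1.00082.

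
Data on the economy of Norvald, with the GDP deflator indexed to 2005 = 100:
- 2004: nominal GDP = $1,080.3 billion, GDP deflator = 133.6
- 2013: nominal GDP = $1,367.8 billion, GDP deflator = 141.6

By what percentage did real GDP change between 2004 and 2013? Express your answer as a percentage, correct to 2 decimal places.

19.46%

Real GDP 2004 = 1080.3 / 1.336 = 808.61.
Real GDP 2013 = 1367.8 / 1.416 = 965.96.
Real growth = 965.96 / 808.61 − 1 = 0.1946.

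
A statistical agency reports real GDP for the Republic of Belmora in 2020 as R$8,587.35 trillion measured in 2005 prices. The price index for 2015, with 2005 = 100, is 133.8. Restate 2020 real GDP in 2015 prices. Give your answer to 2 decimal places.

Real GDP in 2015 prices = Real GDP in 2005 prices × (P_2015/P_2005) = 8587.35 × 1.338 = 11489.87.

R$11,489.87 trillion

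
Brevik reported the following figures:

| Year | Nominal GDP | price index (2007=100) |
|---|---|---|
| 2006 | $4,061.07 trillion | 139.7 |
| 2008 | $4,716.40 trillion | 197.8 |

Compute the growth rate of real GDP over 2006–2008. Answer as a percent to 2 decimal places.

Real GDP 2006 = 4061.07 / 1.397 = 2906.99.
Real GDP 2008 = 4716.40 / 1.978 = 2384.43.
Real growth = 2384.43 / 2906.99 − 1 = -0.1798.

-17.98%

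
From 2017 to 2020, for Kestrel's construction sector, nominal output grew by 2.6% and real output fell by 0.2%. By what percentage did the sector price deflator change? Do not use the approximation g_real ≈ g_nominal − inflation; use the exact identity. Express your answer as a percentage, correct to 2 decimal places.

2.81%

(1 + g_nom) = (1 + g_real)(1 + π), so π = 1.0260 / 0.9980 − 1 = 0.02806.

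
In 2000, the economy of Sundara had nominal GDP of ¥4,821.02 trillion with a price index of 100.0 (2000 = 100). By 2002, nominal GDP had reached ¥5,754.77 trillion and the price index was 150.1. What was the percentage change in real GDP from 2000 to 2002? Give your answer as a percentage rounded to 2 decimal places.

Deflate each year: 2000 → 4821.02/1.000 = 4821.02; 2002 → 5754.77/1.501 = 3833.96.
So real GDP changed by 3833.96/4821.02 − 1 = -0.2047, i.e. -20.47%.

-20.47%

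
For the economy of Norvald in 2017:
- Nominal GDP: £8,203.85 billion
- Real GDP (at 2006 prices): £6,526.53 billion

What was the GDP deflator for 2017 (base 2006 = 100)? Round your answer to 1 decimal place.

GDP deflator = (Nominal / Real) × 100 = 8203.85 / 6526.53 × 100 = 125.70.

125.7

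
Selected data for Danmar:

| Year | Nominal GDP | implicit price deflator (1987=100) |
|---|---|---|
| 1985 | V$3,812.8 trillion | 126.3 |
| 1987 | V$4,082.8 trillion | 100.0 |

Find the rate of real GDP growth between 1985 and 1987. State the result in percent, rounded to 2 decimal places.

Deflate each year: 1985 → 3812.8/1.263 = 3018.84; 1987 → 4082.8/1.000 = 4082.80.
So real GDP changed by 4082.80/3018.84 − 1 = 0.3524, i.e. 35.24%.

35.24%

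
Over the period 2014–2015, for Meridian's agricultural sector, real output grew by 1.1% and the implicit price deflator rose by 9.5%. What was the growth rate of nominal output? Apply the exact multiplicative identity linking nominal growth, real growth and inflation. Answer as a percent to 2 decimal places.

10.70%

(1 + g_nom) = (1 + g_real)(1 + π) = 1.0110 × 1.0950 = 1.10705.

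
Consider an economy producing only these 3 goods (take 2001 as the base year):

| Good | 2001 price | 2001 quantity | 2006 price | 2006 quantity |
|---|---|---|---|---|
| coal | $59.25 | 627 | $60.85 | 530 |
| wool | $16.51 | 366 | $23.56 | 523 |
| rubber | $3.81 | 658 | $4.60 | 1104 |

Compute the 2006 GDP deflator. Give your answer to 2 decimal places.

112.22

Nominal GDP 2006 = 60.85·530 + 23.56·523 + 4.60·1104 = 49650.78.
Real GDP 2006 (at 2001 prices) = 59.25·530 + 16.51·523 + 3.81·1104 = 44243.47.
Deflator = Nominal/Real × 100 = 49650.78/44243.47 × 100 = 112.222.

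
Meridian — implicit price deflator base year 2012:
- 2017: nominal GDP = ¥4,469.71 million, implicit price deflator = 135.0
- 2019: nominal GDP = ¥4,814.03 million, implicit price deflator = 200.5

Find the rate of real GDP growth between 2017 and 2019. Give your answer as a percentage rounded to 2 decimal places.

Deflate each year: 2017 → 4469.71/1.350 = 3310.90; 2019 → 4814.03/2.005 = 2401.01.
So real GDP changed by 2401.01/3310.90 − 1 = -0.2748, i.e. -27.48%.

-27.48%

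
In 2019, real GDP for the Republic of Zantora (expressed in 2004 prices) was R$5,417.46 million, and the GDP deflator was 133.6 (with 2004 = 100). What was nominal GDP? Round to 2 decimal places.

Nominal GDP = Real × (GDP deflator/100) = 5417.46 × 1.336 = 7237.73.

R$7,237.73 million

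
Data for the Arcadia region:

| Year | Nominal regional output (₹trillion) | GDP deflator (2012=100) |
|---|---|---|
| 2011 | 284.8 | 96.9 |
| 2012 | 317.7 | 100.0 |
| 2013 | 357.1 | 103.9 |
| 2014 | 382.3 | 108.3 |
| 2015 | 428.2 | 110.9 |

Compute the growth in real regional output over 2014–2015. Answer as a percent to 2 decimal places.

Real regional output 2014 = 382.3/1.083 = 353.00.
Real regional output 2015 = 428.2/1.109 = 386.11.
Change = 386.11/353.00 − 1 = 0.0938.

9.38%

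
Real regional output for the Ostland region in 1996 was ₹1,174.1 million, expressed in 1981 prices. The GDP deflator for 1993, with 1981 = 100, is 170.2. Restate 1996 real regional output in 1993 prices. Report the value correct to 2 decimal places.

₹1,998.32 million

Real regional output in 1993 prices = Real regional output in 1981 prices × (P_1993/P_1981) = 1174.1 × 1.702 = 1998.32.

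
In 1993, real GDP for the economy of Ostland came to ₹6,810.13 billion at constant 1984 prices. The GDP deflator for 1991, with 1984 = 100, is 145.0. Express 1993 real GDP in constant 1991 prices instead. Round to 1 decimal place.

Real GDP in 1991 prices = Real GDP in 1984 prices × (P_1991/P_1984) = 6810.13 × 1.450 = 9874.69.

₹9,874.7 billion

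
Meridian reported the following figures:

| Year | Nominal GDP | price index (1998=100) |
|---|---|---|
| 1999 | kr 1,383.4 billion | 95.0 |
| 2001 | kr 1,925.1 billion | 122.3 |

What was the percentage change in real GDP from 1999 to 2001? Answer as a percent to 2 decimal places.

8.09%

Deflate each year: 1999 → 1383.4/0.950 = 1456.21; 2001 → 1925.1/1.223 = 1574.08.
So real GDP changed by 1574.08/1456.21 − 1 = 0.0809, i.e. 8.09%.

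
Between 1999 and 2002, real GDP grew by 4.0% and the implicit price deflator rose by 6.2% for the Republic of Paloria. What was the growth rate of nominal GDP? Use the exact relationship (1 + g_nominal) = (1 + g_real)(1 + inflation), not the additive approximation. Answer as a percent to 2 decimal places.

10.45%

(1 + g_nom) = (1 + g_real)(1 + π) = 1.0400 × 1.0620 = 1.10448.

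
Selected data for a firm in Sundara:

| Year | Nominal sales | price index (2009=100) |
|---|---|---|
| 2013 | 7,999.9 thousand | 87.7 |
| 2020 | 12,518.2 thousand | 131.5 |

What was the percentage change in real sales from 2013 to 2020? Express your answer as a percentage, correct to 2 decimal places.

4.36%

Deflate each year: 2013 → 7999.9/0.877 = 9121.89; 2020 → 12518.2/1.315 = 9519.54.
So real sales changed by 9519.54/9121.89 − 1 = 0.0436, i.e. 4.36%.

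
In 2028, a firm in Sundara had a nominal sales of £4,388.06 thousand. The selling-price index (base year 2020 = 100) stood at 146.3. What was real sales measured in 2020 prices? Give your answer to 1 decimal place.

Real sales = Nominal / (selling-price index/100) = 4388.06 / 1.463 = 2999.36.

£2,999.4 thousand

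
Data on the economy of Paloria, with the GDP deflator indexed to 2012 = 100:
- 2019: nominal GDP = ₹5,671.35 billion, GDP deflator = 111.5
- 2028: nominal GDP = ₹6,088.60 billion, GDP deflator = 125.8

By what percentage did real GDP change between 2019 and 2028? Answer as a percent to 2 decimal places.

Real GDP 2019 = 5671.35 / 1.115 = 5086.41.
Real GDP 2028 = 6088.60 / 1.258 = 4839.90.
Real growth = 4839.90 / 5086.41 − 1 = -0.0485.

-4.85%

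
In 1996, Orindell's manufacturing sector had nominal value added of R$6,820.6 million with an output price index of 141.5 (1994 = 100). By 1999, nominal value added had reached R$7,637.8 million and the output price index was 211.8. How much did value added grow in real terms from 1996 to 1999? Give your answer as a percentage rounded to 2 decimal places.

Real value added 1996 = 6820.6 / 1.415 = 4820.21.
Real value added 1999 = 7637.8 / 2.118 = 3606.14.
Real growth = 3606.14 / 4820.21 − 1 = -0.2519.

-25.19%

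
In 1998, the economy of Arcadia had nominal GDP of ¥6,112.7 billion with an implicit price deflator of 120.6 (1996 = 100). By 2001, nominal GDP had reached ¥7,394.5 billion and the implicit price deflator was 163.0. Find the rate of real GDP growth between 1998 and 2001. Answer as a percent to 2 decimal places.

Deflate each year: 1998 → 6112.7/1.206 = 5068.57; 2001 → 7394.5/1.630 = 4536.50.
So real GDP changed by 4536.50/5068.57 − 1 = -0.1050, i.e. -10.50%.

-10.50%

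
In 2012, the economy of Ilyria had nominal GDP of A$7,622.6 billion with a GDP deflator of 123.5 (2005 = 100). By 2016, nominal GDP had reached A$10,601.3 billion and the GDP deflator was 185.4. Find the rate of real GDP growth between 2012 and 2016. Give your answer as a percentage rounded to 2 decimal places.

Deflate each year: 2012 → 7622.6/1.235 = 6172.15; 2016 → 10601.3/1.854 = 5718.07.
So real GDP changed by 5718.07/6172.15 − 1 = -0.0736, i.e. -7.36%.

-7.36%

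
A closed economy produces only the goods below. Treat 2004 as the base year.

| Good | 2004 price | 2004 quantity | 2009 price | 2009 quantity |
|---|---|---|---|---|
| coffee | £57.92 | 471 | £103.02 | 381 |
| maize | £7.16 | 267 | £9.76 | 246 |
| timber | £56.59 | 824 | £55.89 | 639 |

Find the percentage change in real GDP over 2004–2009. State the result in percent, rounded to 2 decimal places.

Real GDP 2004 = Nominal GDP 2004 = 57.92·471 + 7.16·267 + 56.59·824 = 75822.20.
Real GDP 2009 (at 2004 prices) = 57.92·381 + 7.16·246 + 56.59·639 = 59989.89.
Real growth = 59989.89/75822.20 − 1 = -0.2088.

-20.88%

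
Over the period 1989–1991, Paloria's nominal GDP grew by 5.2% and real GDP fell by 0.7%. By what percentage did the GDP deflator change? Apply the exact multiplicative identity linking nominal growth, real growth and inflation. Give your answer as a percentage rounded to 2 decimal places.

5.94%

(1 + g_nom) = (1 + g_real)(1 + π), so π = 1.0520 / 0.9930 − 1 = 0.05942.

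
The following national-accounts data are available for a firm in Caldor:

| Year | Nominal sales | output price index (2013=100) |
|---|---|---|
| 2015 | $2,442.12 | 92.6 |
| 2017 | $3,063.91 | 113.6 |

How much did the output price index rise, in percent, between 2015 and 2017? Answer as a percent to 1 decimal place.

Price-level change = 113.6 / 92.6 − 1 = 0.2268.

22.7%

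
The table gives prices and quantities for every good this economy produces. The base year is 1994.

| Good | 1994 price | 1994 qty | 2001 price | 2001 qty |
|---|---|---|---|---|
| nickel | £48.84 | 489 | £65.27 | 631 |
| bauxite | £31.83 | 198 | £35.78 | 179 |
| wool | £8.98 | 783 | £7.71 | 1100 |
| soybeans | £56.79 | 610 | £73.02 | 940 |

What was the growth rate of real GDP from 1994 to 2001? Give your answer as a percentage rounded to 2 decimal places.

38.85%

Real GDP 1994 = Nominal GDP 1994 = 48.84·489 + 31.83·198 + 8.98·783 + 56.79·610 = 71858.34.
Real GDP 2001 (at 1994 prices) = 48.84·631 + 31.83·179 + 8.98·1100 + 56.79·940 = 99776.21.
Real growth = 99776.21/71858.34 − 1 = 0.3885.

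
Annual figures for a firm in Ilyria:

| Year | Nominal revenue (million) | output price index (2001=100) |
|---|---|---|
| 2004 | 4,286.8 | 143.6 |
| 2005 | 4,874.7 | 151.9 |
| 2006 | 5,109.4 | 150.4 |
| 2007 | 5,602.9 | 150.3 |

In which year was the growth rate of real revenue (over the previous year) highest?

2007

2005: real = 4874.7/1.519 = 3209.15; growth vs 2004 (2985.24) = 7.50%.
2006: real = 5109.4/1.504 = 3397.21; growth vs 2005 (3209.15) = 5.86%.
2007: real = 5602.9/1.503 = 3727.81; growth vs 2006 (3397.21) = 9.73%.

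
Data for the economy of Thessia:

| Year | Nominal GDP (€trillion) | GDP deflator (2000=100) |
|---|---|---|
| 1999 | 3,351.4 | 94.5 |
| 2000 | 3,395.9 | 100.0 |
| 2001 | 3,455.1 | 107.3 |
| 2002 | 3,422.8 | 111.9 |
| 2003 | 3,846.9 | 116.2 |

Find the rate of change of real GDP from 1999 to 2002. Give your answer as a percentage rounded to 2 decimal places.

Real GDP 1999 = 3351.4/0.945 = 3546.46.
Real GDP 2002 = 3422.8/1.119 = 3058.80.
Change = 3058.80/3546.46 − 1 = -0.1375.

-13.75%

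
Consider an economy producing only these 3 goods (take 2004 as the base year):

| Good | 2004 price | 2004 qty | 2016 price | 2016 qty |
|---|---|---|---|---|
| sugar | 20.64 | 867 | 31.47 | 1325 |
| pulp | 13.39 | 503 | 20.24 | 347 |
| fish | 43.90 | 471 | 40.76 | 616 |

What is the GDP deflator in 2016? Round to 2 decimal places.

125.06

Nominal GDP 2016 = 31.47·1325 + 20.24·347 + 40.76·616 = 73829.19.
Real GDP 2016 (at 2004 prices) = 20.64·1325 + 13.39·347 + 43.90·616 = 59036.73.
Deflator = Nominal/Real × 100 = 73829.19/59036.73 × 100 = 125.056.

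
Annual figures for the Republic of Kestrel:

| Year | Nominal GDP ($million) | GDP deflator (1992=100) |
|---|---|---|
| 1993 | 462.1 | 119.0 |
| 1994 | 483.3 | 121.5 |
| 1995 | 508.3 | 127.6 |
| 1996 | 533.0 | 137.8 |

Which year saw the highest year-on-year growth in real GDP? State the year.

1994

1994: real = 483.3/1.215 = 397.78; growth vs 1993 (388.32) = 2.44%.
1995: real = 508.3/1.276 = 398.35; growth vs 1994 (397.78) = 0.14%.
1996: real = 533.0/1.378 = 386.79; growth vs 1995 (398.35) = -2.90%.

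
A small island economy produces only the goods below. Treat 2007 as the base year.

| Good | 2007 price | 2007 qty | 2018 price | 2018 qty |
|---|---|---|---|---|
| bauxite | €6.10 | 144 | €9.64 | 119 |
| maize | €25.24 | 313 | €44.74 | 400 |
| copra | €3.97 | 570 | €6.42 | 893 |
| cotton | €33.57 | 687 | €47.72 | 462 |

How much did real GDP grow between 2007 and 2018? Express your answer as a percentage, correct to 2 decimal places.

-12.40%

Real GDP 2007 = Nominal GDP 2007 = 6.10·144 + 25.24·313 + 3.97·570 + 33.57·687 = 34104.01.
Real GDP 2018 (at 2007 prices) = 6.10·119 + 25.24·400 + 3.97·893 + 33.57·462 = 29876.45.
Real growth = 29876.45/34104.01 − 1 = -0.1240.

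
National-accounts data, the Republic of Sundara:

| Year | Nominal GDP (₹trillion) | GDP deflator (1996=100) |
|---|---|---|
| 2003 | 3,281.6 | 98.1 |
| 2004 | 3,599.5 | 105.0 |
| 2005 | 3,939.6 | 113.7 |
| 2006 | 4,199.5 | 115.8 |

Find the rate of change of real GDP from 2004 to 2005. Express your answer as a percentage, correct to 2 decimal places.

1.07%

Real GDP 2004 = 3599.5/1.050 = 3428.10.
Real GDP 2005 = 3939.6/1.137 = 3464.91.
Change = 3464.91/3428.10 − 1 = 0.0107.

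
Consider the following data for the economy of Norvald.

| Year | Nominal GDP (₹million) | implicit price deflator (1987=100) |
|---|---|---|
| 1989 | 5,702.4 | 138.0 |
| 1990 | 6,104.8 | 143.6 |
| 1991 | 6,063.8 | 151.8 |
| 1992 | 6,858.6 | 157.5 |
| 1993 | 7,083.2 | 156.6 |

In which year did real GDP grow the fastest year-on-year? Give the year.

1992

1990: real = 6104.8/1.436 = 4251.25; growth vs 1989 (4132.17) = 2.88%.
1991: real = 6063.8/1.518 = 3994.60; growth vs 1990 (4251.25) = -6.04%.
1992: real = 6858.6/1.575 = 4354.67; growth vs 1991 (3994.60) = 9.01%.
1993: real = 7083.2/1.566 = 4523.12; growth vs 1992 (4354.67) = 3.87%.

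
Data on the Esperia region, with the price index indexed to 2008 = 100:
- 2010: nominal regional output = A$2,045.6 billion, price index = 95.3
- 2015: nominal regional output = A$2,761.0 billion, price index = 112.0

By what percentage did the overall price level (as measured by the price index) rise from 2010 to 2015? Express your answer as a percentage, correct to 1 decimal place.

17.5%

Price-level change = 112.0 / 95.3 − 1 = 0.1752.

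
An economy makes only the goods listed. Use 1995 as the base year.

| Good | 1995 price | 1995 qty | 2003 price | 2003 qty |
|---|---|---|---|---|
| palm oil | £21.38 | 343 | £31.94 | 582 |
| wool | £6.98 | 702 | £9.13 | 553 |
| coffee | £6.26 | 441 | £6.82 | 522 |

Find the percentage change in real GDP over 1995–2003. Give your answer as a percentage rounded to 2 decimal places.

30.52%

Real GDP 1995 = Nominal GDP 1995 = 21.38·343 + 6.98·702 + 6.26·441 = 14993.96.
Real GDP 2003 (at 1995 prices) = 21.38·582 + 6.98·553 + 6.26·522 = 19570.82.
Real growth = 19570.82/14993.96 − 1 = 0.3052.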